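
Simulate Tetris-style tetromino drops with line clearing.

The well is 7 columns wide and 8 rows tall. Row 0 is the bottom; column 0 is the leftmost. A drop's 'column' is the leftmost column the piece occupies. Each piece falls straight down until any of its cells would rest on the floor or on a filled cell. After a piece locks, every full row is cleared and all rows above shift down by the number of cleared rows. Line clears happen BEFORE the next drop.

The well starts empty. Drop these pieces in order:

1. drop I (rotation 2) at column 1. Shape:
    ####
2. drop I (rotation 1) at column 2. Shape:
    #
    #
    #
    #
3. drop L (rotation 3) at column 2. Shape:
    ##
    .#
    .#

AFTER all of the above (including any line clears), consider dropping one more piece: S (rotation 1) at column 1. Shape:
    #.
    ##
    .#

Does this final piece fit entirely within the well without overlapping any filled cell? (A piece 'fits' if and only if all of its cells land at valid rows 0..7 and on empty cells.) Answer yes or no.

Answer: no

Derivation:
Drop 1: I rot2 at col 1 lands with bottom-row=0; cleared 0 line(s) (total 0); column heights now [0 1 1 1 1 0 0], max=1
Drop 2: I rot1 at col 2 lands with bottom-row=1; cleared 0 line(s) (total 0); column heights now [0 1 5 1 1 0 0], max=5
Drop 3: L rot3 at col 2 lands with bottom-row=3; cleared 0 line(s) (total 0); column heights now [0 1 6 6 1 0 0], max=6
Test piece S rot1 at col 1 (width 2): heights before test = [0 1 6 6 1 0 0]; fits = False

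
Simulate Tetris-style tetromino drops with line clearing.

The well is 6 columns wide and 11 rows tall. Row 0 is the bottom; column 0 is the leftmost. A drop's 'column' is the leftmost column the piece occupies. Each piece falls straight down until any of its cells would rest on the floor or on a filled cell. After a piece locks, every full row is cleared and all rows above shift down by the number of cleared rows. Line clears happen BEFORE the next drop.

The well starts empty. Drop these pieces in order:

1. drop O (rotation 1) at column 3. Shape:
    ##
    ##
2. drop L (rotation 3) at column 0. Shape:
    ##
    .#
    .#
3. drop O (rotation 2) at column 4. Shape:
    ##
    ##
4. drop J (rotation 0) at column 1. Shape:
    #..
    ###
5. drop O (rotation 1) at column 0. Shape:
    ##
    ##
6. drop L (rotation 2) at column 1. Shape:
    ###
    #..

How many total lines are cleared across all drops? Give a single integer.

Answer: 0

Derivation:
Drop 1: O rot1 at col 3 lands with bottom-row=0; cleared 0 line(s) (total 0); column heights now [0 0 0 2 2 0], max=2
Drop 2: L rot3 at col 0 lands with bottom-row=0; cleared 0 line(s) (total 0); column heights now [3 3 0 2 2 0], max=3
Drop 3: O rot2 at col 4 lands with bottom-row=2; cleared 0 line(s) (total 0); column heights now [3 3 0 2 4 4], max=4
Drop 4: J rot0 at col 1 lands with bottom-row=3; cleared 0 line(s) (total 0); column heights now [3 5 4 4 4 4], max=5
Drop 5: O rot1 at col 0 lands with bottom-row=5; cleared 0 line(s) (total 0); column heights now [7 7 4 4 4 4], max=7
Drop 6: L rot2 at col 1 lands with bottom-row=7; cleared 0 line(s) (total 0); column heights now [7 9 9 9 4 4], max=9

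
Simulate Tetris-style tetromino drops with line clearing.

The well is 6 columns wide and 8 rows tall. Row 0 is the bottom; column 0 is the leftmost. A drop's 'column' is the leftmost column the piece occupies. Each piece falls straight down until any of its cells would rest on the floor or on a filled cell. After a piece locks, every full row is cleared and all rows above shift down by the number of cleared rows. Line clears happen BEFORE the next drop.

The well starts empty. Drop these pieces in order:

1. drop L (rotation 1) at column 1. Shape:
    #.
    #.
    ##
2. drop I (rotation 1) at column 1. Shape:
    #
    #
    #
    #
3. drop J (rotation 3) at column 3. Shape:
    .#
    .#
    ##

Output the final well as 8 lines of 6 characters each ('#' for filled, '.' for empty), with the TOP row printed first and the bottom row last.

Drop 1: L rot1 at col 1 lands with bottom-row=0; cleared 0 line(s) (total 0); column heights now [0 3 1 0 0 0], max=3
Drop 2: I rot1 at col 1 lands with bottom-row=3; cleared 0 line(s) (total 0); column heights now [0 7 1 0 0 0], max=7
Drop 3: J rot3 at col 3 lands with bottom-row=0; cleared 0 line(s) (total 0); column heights now [0 7 1 1 3 0], max=7

Answer: ......
.#....
.#....
.#....
.#....
.#..#.
.#..#.
.####.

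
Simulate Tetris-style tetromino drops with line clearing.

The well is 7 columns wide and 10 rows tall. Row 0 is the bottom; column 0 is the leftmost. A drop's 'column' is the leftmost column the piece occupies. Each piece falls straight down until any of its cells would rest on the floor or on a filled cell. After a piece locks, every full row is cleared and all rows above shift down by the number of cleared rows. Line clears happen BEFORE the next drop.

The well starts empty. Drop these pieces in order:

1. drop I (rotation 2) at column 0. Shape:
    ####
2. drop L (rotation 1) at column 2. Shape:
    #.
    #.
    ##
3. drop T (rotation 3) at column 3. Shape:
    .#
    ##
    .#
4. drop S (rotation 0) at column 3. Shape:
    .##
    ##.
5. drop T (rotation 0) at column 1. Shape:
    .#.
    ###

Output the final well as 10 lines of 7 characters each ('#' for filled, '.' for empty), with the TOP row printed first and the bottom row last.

Drop 1: I rot2 at col 0 lands with bottom-row=0; cleared 0 line(s) (total 0); column heights now [1 1 1 1 0 0 0], max=1
Drop 2: L rot1 at col 2 lands with bottom-row=1; cleared 0 line(s) (total 0); column heights now [1 1 4 2 0 0 0], max=4
Drop 3: T rot3 at col 3 lands with bottom-row=1; cleared 0 line(s) (total 0); column heights now [1 1 4 3 4 0 0], max=4
Drop 4: S rot0 at col 3 lands with bottom-row=4; cleared 0 line(s) (total 0); column heights now [1 1 4 5 6 6 0], max=6
Drop 5: T rot0 at col 1 lands with bottom-row=5; cleared 0 line(s) (total 0); column heights now [1 6 7 6 6 6 0], max=7

Answer: .......
.......
.......
..#....
.#####.
...##..
..#.#..
..###..
..###..
####...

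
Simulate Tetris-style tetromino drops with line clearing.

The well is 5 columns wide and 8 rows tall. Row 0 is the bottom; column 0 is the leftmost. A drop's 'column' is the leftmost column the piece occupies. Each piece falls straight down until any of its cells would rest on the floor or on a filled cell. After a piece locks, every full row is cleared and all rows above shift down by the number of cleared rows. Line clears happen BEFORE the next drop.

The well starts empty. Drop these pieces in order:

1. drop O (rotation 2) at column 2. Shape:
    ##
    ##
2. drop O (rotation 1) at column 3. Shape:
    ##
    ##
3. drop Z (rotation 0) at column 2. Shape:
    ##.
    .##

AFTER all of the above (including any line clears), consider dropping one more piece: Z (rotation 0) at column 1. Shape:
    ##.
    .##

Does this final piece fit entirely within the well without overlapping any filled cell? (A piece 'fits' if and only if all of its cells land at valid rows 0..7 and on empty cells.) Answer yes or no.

Drop 1: O rot2 at col 2 lands with bottom-row=0; cleared 0 line(s) (total 0); column heights now [0 0 2 2 0], max=2
Drop 2: O rot1 at col 3 lands with bottom-row=2; cleared 0 line(s) (total 0); column heights now [0 0 2 4 4], max=4
Drop 3: Z rot0 at col 2 lands with bottom-row=4; cleared 0 line(s) (total 0); column heights now [0 0 6 6 5], max=6
Test piece Z rot0 at col 1 (width 3): heights before test = [0 0 6 6 5]; fits = True

Answer: yes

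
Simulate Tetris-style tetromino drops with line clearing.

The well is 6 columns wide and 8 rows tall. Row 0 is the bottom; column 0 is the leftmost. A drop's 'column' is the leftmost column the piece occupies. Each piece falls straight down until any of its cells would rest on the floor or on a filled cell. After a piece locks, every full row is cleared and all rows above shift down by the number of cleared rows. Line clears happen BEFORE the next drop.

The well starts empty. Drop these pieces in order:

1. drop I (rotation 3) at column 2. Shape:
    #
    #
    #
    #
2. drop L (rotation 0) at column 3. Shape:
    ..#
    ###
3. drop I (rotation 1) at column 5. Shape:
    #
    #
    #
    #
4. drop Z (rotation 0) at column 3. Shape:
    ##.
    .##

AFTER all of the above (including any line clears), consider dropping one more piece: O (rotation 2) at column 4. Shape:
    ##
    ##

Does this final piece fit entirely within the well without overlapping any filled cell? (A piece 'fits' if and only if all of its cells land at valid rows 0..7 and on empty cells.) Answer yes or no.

Answer: no

Derivation:
Drop 1: I rot3 at col 2 lands with bottom-row=0; cleared 0 line(s) (total 0); column heights now [0 0 4 0 0 0], max=4
Drop 2: L rot0 at col 3 lands with bottom-row=0; cleared 0 line(s) (total 0); column heights now [0 0 4 1 1 2], max=4
Drop 3: I rot1 at col 5 lands with bottom-row=2; cleared 0 line(s) (total 0); column heights now [0 0 4 1 1 6], max=6
Drop 4: Z rot0 at col 3 lands with bottom-row=6; cleared 0 line(s) (total 0); column heights now [0 0 4 8 8 7], max=8
Test piece O rot2 at col 4 (width 2): heights before test = [0 0 4 8 8 7]; fits = False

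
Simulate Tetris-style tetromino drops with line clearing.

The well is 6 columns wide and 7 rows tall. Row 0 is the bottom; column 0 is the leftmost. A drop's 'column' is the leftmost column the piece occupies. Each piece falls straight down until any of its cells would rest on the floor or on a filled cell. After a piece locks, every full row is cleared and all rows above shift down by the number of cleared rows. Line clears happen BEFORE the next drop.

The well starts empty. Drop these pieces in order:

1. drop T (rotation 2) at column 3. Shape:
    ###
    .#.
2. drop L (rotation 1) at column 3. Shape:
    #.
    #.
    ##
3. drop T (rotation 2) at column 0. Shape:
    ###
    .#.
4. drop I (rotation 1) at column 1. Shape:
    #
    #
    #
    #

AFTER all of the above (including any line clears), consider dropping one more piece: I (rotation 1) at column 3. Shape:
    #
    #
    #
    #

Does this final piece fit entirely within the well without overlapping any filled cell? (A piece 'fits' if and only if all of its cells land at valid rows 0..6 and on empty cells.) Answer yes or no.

Drop 1: T rot2 at col 3 lands with bottom-row=0; cleared 0 line(s) (total 0); column heights now [0 0 0 2 2 2], max=2
Drop 2: L rot1 at col 3 lands with bottom-row=2; cleared 0 line(s) (total 0); column heights now [0 0 0 5 3 2], max=5
Drop 3: T rot2 at col 0 lands with bottom-row=0; cleared 1 line(s) (total 1); column heights now [0 1 0 4 2 0], max=4
Drop 4: I rot1 at col 1 lands with bottom-row=1; cleared 0 line(s) (total 1); column heights now [0 5 0 4 2 0], max=5
Test piece I rot1 at col 3 (width 1): heights before test = [0 5 0 4 2 0]; fits = False

Answer: no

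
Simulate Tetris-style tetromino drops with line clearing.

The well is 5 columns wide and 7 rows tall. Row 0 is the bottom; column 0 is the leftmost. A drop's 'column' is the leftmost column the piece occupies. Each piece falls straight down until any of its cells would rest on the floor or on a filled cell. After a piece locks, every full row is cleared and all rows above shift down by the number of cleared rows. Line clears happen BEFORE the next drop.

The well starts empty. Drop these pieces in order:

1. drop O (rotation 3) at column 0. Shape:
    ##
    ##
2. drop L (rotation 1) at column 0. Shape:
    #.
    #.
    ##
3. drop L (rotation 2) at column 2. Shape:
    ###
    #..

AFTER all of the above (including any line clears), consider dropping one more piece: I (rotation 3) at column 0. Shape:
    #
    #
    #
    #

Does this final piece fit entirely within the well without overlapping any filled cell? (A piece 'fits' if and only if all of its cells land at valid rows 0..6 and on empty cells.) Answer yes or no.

Drop 1: O rot3 at col 0 lands with bottom-row=0; cleared 0 line(s) (total 0); column heights now [2 2 0 0 0], max=2
Drop 2: L rot1 at col 0 lands with bottom-row=2; cleared 0 line(s) (total 0); column heights now [5 3 0 0 0], max=5
Drop 3: L rot2 at col 2 lands with bottom-row=0; cleared 1 line(s) (total 1); column heights now [4 2 1 0 0], max=4
Test piece I rot3 at col 0 (width 1): heights before test = [4 2 1 0 0]; fits = False

Answer: no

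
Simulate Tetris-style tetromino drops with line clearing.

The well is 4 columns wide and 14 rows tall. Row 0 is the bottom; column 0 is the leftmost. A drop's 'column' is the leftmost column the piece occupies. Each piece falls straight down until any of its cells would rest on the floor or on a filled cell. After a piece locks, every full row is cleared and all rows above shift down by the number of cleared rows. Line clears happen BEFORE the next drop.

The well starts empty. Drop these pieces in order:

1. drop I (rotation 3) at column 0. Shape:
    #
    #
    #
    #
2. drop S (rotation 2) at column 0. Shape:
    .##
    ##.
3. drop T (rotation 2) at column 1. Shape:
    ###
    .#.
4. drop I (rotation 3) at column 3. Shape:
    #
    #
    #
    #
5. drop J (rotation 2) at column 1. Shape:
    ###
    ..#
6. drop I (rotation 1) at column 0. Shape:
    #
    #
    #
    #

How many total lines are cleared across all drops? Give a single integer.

Answer: 1

Derivation:
Drop 1: I rot3 at col 0 lands with bottom-row=0; cleared 0 line(s) (total 0); column heights now [4 0 0 0], max=4
Drop 2: S rot2 at col 0 lands with bottom-row=4; cleared 0 line(s) (total 0); column heights now [5 6 6 0], max=6
Drop 3: T rot2 at col 1 lands with bottom-row=6; cleared 0 line(s) (total 0); column heights now [5 8 8 8], max=8
Drop 4: I rot3 at col 3 lands with bottom-row=8; cleared 0 line(s) (total 0); column heights now [5 8 8 12], max=12
Drop 5: J rot2 at col 1 lands with bottom-row=12; cleared 0 line(s) (total 0); column heights now [5 14 14 14], max=14
Drop 6: I rot1 at col 0 lands with bottom-row=5; cleared 1 line(s) (total 1); column heights now [8 13 13 13], max=13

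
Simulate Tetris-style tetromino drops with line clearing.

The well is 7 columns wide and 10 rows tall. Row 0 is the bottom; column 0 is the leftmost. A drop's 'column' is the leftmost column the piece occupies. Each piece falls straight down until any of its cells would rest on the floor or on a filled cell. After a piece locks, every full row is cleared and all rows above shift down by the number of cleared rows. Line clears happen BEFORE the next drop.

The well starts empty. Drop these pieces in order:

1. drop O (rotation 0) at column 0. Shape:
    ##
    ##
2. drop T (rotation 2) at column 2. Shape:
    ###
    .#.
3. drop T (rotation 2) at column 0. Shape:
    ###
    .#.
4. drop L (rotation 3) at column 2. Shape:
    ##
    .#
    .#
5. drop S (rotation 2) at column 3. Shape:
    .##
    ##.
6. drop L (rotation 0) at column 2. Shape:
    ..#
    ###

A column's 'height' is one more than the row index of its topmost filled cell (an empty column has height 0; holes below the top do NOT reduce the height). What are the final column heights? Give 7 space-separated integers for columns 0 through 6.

Drop 1: O rot0 at col 0 lands with bottom-row=0; cleared 0 line(s) (total 0); column heights now [2 2 0 0 0 0 0], max=2
Drop 2: T rot2 at col 2 lands with bottom-row=0; cleared 0 line(s) (total 0); column heights now [2 2 2 2 2 0 0], max=2
Drop 3: T rot2 at col 0 lands with bottom-row=2; cleared 0 line(s) (total 0); column heights now [4 4 4 2 2 0 0], max=4
Drop 4: L rot3 at col 2 lands with bottom-row=2; cleared 0 line(s) (total 0); column heights now [4 4 5 5 2 0 0], max=5
Drop 5: S rot2 at col 3 lands with bottom-row=5; cleared 0 line(s) (total 0); column heights now [4 4 5 6 7 7 0], max=7
Drop 6: L rot0 at col 2 lands with bottom-row=7; cleared 0 line(s) (total 0); column heights now [4 4 8 8 9 7 0], max=9

Answer: 4 4 8 8 9 7 0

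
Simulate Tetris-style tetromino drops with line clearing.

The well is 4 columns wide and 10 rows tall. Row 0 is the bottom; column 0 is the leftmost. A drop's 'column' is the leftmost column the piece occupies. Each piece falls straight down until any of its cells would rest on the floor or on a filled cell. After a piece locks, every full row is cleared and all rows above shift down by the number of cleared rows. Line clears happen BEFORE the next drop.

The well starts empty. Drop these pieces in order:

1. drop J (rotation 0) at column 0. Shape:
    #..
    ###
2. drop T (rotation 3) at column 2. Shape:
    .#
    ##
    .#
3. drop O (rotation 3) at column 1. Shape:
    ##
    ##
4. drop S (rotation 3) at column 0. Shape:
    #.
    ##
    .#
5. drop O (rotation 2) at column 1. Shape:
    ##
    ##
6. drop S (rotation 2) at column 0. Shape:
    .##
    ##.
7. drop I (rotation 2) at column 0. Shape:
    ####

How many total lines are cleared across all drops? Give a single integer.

Drop 1: J rot0 at col 0 lands with bottom-row=0; cleared 0 line(s) (total 0); column heights now [2 1 1 0], max=2
Drop 2: T rot3 at col 2 lands with bottom-row=0; cleared 1 line(s) (total 1); column heights now [1 0 1 2], max=2
Drop 3: O rot3 at col 1 lands with bottom-row=1; cleared 0 line(s) (total 1); column heights now [1 3 3 2], max=3
Drop 4: S rot3 at col 0 lands with bottom-row=3; cleared 0 line(s) (total 1); column heights now [6 5 3 2], max=6
Drop 5: O rot2 at col 1 lands with bottom-row=5; cleared 0 line(s) (total 1); column heights now [6 7 7 2], max=7
Drop 6: S rot2 at col 0 lands with bottom-row=7; cleared 0 line(s) (total 1); column heights now [8 9 9 2], max=9
Drop 7: I rot2 at col 0 lands with bottom-row=9; cleared 1 line(s) (total 2); column heights now [8 9 9 2], max=9

Answer: 2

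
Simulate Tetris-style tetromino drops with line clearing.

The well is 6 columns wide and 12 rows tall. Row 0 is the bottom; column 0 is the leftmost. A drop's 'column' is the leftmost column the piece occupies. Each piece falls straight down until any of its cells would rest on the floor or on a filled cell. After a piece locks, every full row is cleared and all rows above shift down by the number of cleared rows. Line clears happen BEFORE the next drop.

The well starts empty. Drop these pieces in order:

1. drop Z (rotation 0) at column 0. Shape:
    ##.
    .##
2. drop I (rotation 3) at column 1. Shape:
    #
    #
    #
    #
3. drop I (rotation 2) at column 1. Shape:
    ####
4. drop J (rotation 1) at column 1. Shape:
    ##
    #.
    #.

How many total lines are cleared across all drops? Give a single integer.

Drop 1: Z rot0 at col 0 lands with bottom-row=0; cleared 0 line(s) (total 0); column heights now [2 2 1 0 0 0], max=2
Drop 2: I rot3 at col 1 lands with bottom-row=2; cleared 0 line(s) (total 0); column heights now [2 6 1 0 0 0], max=6
Drop 3: I rot2 at col 1 lands with bottom-row=6; cleared 0 line(s) (total 0); column heights now [2 7 7 7 7 0], max=7
Drop 4: J rot1 at col 1 lands with bottom-row=7; cleared 0 line(s) (total 0); column heights now [2 10 10 7 7 0], max=10

Answer: 0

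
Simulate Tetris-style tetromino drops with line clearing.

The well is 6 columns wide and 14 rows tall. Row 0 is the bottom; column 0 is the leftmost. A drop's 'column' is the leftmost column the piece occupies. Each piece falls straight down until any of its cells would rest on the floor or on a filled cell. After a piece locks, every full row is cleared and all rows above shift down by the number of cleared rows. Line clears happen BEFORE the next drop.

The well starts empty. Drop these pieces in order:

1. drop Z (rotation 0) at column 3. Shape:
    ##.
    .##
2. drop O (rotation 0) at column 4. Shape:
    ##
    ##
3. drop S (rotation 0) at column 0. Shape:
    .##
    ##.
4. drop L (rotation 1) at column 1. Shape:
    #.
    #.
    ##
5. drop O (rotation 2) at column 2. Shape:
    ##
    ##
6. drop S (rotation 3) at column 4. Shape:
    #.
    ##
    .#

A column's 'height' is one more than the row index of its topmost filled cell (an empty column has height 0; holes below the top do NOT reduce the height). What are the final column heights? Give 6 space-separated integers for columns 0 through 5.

Answer: 1 5 5 5 7 6

Derivation:
Drop 1: Z rot0 at col 3 lands with bottom-row=0; cleared 0 line(s) (total 0); column heights now [0 0 0 2 2 1], max=2
Drop 2: O rot0 at col 4 lands with bottom-row=2; cleared 0 line(s) (total 0); column heights now [0 0 0 2 4 4], max=4
Drop 3: S rot0 at col 0 lands with bottom-row=0; cleared 0 line(s) (total 0); column heights now [1 2 2 2 4 4], max=4
Drop 4: L rot1 at col 1 lands with bottom-row=2; cleared 0 line(s) (total 0); column heights now [1 5 3 2 4 4], max=5
Drop 5: O rot2 at col 2 lands with bottom-row=3; cleared 0 line(s) (total 0); column heights now [1 5 5 5 4 4], max=5
Drop 6: S rot3 at col 4 lands with bottom-row=4; cleared 0 line(s) (total 0); column heights now [1 5 5 5 7 6], max=7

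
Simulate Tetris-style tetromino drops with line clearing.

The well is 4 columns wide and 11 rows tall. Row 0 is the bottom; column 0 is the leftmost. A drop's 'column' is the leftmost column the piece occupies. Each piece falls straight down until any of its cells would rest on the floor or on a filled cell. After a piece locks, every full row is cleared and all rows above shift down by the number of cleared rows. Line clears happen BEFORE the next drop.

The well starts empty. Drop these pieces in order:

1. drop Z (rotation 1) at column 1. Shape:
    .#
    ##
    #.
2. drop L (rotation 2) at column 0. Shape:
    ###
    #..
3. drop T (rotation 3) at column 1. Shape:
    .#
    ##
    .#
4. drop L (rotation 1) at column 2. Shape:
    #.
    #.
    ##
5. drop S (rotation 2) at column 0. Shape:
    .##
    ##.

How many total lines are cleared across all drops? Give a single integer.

Answer: 0

Derivation:
Drop 1: Z rot1 at col 1 lands with bottom-row=0; cleared 0 line(s) (total 0); column heights now [0 2 3 0], max=3
Drop 2: L rot2 at col 0 lands with bottom-row=2; cleared 0 line(s) (total 0); column heights now [4 4 4 0], max=4
Drop 3: T rot3 at col 1 lands with bottom-row=4; cleared 0 line(s) (total 0); column heights now [4 6 7 0], max=7
Drop 4: L rot1 at col 2 lands with bottom-row=7; cleared 0 line(s) (total 0); column heights now [4 6 10 8], max=10
Drop 5: S rot2 at col 0 lands with bottom-row=9; cleared 0 line(s) (total 0); column heights now [10 11 11 8], max=11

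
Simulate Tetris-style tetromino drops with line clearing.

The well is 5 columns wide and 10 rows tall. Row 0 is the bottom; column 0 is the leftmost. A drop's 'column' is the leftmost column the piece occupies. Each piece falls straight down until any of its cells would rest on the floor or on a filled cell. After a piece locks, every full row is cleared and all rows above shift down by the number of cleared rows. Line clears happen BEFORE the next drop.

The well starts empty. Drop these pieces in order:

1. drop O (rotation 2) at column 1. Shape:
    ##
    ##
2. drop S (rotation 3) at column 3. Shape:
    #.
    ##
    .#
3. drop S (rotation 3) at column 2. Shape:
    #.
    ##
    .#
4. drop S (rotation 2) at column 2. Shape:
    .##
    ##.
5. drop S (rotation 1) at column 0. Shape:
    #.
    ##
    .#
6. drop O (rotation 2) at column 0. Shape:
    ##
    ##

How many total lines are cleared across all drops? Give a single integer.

Answer: 0

Derivation:
Drop 1: O rot2 at col 1 lands with bottom-row=0; cleared 0 line(s) (total 0); column heights now [0 2 2 0 0], max=2
Drop 2: S rot3 at col 3 lands with bottom-row=0; cleared 0 line(s) (total 0); column heights now [0 2 2 3 2], max=3
Drop 3: S rot3 at col 2 lands with bottom-row=3; cleared 0 line(s) (total 0); column heights now [0 2 6 5 2], max=6
Drop 4: S rot2 at col 2 lands with bottom-row=6; cleared 0 line(s) (total 0); column heights now [0 2 7 8 8], max=8
Drop 5: S rot1 at col 0 lands with bottom-row=2; cleared 0 line(s) (total 0); column heights now [5 4 7 8 8], max=8
Drop 6: O rot2 at col 0 lands with bottom-row=5; cleared 0 line(s) (total 0); column heights now [7 7 7 8 8], max=8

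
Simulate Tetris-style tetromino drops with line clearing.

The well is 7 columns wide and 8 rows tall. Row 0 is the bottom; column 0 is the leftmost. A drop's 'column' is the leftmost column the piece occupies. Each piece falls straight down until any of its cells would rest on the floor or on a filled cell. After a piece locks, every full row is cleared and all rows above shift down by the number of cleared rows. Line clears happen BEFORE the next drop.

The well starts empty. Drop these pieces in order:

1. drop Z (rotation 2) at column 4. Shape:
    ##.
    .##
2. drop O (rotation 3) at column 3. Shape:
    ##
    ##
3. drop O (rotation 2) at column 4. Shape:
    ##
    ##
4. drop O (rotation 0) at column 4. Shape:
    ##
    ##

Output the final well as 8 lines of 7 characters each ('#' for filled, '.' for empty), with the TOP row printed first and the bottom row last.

Drop 1: Z rot2 at col 4 lands with bottom-row=0; cleared 0 line(s) (total 0); column heights now [0 0 0 0 2 2 1], max=2
Drop 2: O rot3 at col 3 lands with bottom-row=2; cleared 0 line(s) (total 0); column heights now [0 0 0 4 4 2 1], max=4
Drop 3: O rot2 at col 4 lands with bottom-row=4; cleared 0 line(s) (total 0); column heights now [0 0 0 4 6 6 1], max=6
Drop 4: O rot0 at col 4 lands with bottom-row=6; cleared 0 line(s) (total 0); column heights now [0 0 0 4 8 8 1], max=8

Answer: ....##.
....##.
....##.
....##.
...##..
...##..
....##.
.....##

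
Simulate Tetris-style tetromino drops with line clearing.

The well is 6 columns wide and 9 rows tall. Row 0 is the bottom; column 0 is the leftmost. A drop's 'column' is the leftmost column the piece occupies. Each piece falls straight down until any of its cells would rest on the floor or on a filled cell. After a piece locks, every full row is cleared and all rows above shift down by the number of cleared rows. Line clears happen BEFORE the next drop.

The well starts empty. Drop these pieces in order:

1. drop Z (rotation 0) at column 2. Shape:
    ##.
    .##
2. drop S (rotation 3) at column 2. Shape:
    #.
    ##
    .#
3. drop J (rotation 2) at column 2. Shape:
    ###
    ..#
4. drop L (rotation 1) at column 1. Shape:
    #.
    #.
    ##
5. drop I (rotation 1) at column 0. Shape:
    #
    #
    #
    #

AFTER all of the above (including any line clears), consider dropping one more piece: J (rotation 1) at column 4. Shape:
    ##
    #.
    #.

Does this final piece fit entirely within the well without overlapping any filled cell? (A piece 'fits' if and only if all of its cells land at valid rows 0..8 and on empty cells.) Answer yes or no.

Answer: yes

Derivation:
Drop 1: Z rot0 at col 2 lands with bottom-row=0; cleared 0 line(s) (total 0); column heights now [0 0 2 2 1 0], max=2
Drop 2: S rot3 at col 2 lands with bottom-row=2; cleared 0 line(s) (total 0); column heights now [0 0 5 4 1 0], max=5
Drop 3: J rot2 at col 2 lands with bottom-row=4; cleared 0 line(s) (total 0); column heights now [0 0 6 6 6 0], max=6
Drop 4: L rot1 at col 1 lands with bottom-row=6; cleared 0 line(s) (total 0); column heights now [0 9 7 6 6 0], max=9
Drop 5: I rot1 at col 0 lands with bottom-row=0; cleared 0 line(s) (total 0); column heights now [4 9 7 6 6 0], max=9
Test piece J rot1 at col 4 (width 2): heights before test = [4 9 7 6 6 0]; fits = True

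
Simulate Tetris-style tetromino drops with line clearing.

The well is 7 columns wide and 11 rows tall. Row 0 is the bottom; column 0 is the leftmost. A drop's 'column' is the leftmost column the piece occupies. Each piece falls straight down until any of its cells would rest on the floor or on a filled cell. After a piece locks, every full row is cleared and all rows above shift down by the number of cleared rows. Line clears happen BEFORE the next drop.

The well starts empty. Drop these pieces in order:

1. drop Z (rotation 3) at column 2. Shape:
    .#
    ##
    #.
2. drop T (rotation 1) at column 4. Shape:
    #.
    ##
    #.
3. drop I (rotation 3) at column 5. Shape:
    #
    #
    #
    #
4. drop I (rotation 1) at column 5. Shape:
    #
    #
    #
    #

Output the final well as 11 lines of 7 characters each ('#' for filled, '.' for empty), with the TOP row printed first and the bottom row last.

Answer: .......
.....#.
.....#.
.....#.
.....#.
.....#.
.....#.
.....#.
...###.
..####.
..#.#..

Derivation:
Drop 1: Z rot3 at col 2 lands with bottom-row=0; cleared 0 line(s) (total 0); column heights now [0 0 2 3 0 0 0], max=3
Drop 2: T rot1 at col 4 lands with bottom-row=0; cleared 0 line(s) (total 0); column heights now [0 0 2 3 3 2 0], max=3
Drop 3: I rot3 at col 5 lands with bottom-row=2; cleared 0 line(s) (total 0); column heights now [0 0 2 3 3 6 0], max=6
Drop 4: I rot1 at col 5 lands with bottom-row=6; cleared 0 line(s) (total 0); column heights now [0 0 2 3 3 10 0], max=10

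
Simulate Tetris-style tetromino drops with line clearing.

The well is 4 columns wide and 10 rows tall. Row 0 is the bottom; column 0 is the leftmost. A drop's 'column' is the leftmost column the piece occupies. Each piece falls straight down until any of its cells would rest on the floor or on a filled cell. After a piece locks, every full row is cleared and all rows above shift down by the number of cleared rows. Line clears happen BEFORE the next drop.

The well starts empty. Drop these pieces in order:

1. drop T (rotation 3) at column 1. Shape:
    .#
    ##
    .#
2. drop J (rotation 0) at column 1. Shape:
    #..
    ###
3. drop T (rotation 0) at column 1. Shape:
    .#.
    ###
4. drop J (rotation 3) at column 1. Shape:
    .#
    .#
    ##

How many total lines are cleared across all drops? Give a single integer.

Drop 1: T rot3 at col 1 lands with bottom-row=0; cleared 0 line(s) (total 0); column heights now [0 2 3 0], max=3
Drop 2: J rot0 at col 1 lands with bottom-row=3; cleared 0 line(s) (total 0); column heights now [0 5 4 4], max=5
Drop 3: T rot0 at col 1 lands with bottom-row=5; cleared 0 line(s) (total 0); column heights now [0 6 7 6], max=7
Drop 4: J rot3 at col 1 lands with bottom-row=7; cleared 0 line(s) (total 0); column heights now [0 8 10 6], max=10

Answer: 0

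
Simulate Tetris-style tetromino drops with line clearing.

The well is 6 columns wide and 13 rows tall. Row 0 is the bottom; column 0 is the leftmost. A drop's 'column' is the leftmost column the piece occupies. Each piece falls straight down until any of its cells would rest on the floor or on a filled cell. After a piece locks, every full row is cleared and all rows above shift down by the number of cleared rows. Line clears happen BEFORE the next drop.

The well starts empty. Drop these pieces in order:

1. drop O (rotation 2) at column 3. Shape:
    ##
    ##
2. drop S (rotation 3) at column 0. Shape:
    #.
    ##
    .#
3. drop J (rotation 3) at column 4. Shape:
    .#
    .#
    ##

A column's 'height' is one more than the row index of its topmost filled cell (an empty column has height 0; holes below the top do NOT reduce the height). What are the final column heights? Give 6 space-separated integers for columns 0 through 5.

Answer: 3 2 0 2 3 5

Derivation:
Drop 1: O rot2 at col 3 lands with bottom-row=0; cleared 0 line(s) (total 0); column heights now [0 0 0 2 2 0], max=2
Drop 2: S rot3 at col 0 lands with bottom-row=0; cleared 0 line(s) (total 0); column heights now [3 2 0 2 2 0], max=3
Drop 3: J rot3 at col 4 lands with bottom-row=2; cleared 0 line(s) (total 0); column heights now [3 2 0 2 3 5], max=5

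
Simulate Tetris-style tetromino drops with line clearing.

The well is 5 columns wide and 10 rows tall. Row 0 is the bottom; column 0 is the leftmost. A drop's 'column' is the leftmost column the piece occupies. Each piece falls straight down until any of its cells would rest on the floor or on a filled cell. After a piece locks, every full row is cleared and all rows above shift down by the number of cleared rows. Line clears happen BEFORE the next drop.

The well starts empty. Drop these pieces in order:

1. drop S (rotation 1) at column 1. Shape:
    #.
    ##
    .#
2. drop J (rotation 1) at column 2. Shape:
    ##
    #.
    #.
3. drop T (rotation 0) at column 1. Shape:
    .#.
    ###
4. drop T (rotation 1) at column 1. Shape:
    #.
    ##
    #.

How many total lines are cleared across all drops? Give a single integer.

Answer: 0

Derivation:
Drop 1: S rot1 at col 1 lands with bottom-row=0; cleared 0 line(s) (total 0); column heights now [0 3 2 0 0], max=3
Drop 2: J rot1 at col 2 lands with bottom-row=2; cleared 0 line(s) (total 0); column heights now [0 3 5 5 0], max=5
Drop 3: T rot0 at col 1 lands with bottom-row=5; cleared 0 line(s) (total 0); column heights now [0 6 7 6 0], max=7
Drop 4: T rot1 at col 1 lands with bottom-row=6; cleared 0 line(s) (total 0); column heights now [0 9 8 6 0], max=9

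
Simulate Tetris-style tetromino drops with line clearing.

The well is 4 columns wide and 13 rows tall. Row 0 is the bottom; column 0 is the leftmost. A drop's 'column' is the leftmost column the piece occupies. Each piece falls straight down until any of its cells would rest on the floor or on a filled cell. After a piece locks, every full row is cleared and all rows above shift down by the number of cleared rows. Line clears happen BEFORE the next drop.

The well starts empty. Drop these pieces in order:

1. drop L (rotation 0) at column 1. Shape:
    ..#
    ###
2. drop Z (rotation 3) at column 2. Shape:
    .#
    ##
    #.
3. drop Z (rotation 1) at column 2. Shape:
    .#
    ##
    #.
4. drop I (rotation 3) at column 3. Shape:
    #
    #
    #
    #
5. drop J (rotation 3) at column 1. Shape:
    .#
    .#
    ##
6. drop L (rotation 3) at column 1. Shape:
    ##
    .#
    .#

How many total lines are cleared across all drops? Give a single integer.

Answer: 0

Derivation:
Drop 1: L rot0 at col 1 lands with bottom-row=0; cleared 0 line(s) (total 0); column heights now [0 1 1 2], max=2
Drop 2: Z rot3 at col 2 lands with bottom-row=1; cleared 0 line(s) (total 0); column heights now [0 1 3 4], max=4
Drop 3: Z rot1 at col 2 lands with bottom-row=3; cleared 0 line(s) (total 0); column heights now [0 1 5 6], max=6
Drop 4: I rot3 at col 3 lands with bottom-row=6; cleared 0 line(s) (total 0); column heights now [0 1 5 10], max=10
Drop 5: J rot3 at col 1 lands with bottom-row=5; cleared 0 line(s) (total 0); column heights now [0 6 8 10], max=10
Drop 6: L rot3 at col 1 lands with bottom-row=8; cleared 0 line(s) (total 0); column heights now [0 11 11 10], max=11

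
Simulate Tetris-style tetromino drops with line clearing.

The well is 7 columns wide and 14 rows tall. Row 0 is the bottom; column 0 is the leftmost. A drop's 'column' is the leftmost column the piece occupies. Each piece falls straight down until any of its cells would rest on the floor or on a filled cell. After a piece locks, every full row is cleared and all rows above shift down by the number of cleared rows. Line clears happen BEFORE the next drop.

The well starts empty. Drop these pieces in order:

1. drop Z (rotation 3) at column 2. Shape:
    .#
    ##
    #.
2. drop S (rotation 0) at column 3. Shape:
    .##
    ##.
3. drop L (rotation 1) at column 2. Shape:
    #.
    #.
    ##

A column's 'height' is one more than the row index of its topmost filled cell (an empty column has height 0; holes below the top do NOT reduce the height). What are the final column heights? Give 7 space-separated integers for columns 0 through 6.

Drop 1: Z rot3 at col 2 lands with bottom-row=0; cleared 0 line(s) (total 0); column heights now [0 0 2 3 0 0 0], max=3
Drop 2: S rot0 at col 3 lands with bottom-row=3; cleared 0 line(s) (total 0); column heights now [0 0 2 4 5 5 0], max=5
Drop 3: L rot1 at col 2 lands with bottom-row=4; cleared 0 line(s) (total 0); column heights now [0 0 7 5 5 5 0], max=7

Answer: 0 0 7 5 5 5 0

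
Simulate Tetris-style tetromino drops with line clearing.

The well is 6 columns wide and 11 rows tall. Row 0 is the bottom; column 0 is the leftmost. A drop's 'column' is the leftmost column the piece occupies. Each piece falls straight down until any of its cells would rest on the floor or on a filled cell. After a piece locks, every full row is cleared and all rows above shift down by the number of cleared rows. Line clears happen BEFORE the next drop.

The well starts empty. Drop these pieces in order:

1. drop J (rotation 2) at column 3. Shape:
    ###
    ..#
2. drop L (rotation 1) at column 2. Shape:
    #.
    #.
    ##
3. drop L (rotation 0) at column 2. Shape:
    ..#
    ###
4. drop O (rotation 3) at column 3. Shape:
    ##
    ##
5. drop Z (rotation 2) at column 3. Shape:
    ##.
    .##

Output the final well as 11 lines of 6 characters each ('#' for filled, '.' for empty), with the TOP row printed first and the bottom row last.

Answer: ...##.
....##
...##.
...##.
....#.
..###.
..#...
..#...
..##..
...###
.....#

Derivation:
Drop 1: J rot2 at col 3 lands with bottom-row=0; cleared 0 line(s) (total 0); column heights now [0 0 0 2 2 2], max=2
Drop 2: L rot1 at col 2 lands with bottom-row=2; cleared 0 line(s) (total 0); column heights now [0 0 5 3 2 2], max=5
Drop 3: L rot0 at col 2 lands with bottom-row=5; cleared 0 line(s) (total 0); column heights now [0 0 6 6 7 2], max=7
Drop 4: O rot3 at col 3 lands with bottom-row=7; cleared 0 line(s) (total 0); column heights now [0 0 6 9 9 2], max=9
Drop 5: Z rot2 at col 3 lands with bottom-row=9; cleared 0 line(s) (total 0); column heights now [0 0 6 11 11 10], max=11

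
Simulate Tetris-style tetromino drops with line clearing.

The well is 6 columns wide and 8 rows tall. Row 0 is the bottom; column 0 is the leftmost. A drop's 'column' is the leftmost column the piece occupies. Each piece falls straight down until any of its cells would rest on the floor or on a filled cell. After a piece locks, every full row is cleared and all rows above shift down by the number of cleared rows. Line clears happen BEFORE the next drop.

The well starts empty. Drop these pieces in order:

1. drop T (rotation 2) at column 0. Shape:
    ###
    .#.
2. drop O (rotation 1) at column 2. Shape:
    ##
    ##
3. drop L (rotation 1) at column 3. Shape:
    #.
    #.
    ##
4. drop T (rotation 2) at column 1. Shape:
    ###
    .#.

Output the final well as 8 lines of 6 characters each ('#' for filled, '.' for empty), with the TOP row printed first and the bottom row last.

Drop 1: T rot2 at col 0 lands with bottom-row=0; cleared 0 line(s) (total 0); column heights now [2 2 2 0 0 0], max=2
Drop 2: O rot1 at col 2 lands with bottom-row=2; cleared 0 line(s) (total 0); column heights now [2 2 4 4 0 0], max=4
Drop 3: L rot1 at col 3 lands with bottom-row=4; cleared 0 line(s) (total 0); column heights now [2 2 4 7 5 0], max=7
Drop 4: T rot2 at col 1 lands with bottom-row=6; cleared 0 line(s) (total 0); column heights now [2 8 8 8 5 0], max=8

Answer: .###..
..##..
...#..
...##.
..##..
..##..
###...
.#....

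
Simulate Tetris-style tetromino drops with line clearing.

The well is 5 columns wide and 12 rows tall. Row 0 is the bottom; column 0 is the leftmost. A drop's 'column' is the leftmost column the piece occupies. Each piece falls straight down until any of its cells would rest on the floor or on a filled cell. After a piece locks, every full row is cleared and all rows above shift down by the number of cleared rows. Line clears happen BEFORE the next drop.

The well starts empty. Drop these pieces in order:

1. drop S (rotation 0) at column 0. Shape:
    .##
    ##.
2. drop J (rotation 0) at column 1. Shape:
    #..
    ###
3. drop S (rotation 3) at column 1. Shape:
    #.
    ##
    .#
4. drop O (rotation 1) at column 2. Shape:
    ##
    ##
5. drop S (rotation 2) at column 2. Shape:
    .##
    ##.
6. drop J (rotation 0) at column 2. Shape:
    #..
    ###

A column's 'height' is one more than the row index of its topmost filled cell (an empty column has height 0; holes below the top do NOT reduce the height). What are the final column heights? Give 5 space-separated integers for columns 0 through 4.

Answer: 1 6 11 10 10

Derivation:
Drop 1: S rot0 at col 0 lands with bottom-row=0; cleared 0 line(s) (total 0); column heights now [1 2 2 0 0], max=2
Drop 2: J rot0 at col 1 lands with bottom-row=2; cleared 0 line(s) (total 0); column heights now [1 4 3 3 0], max=4
Drop 3: S rot3 at col 1 lands with bottom-row=3; cleared 0 line(s) (total 0); column heights now [1 6 5 3 0], max=6
Drop 4: O rot1 at col 2 lands with bottom-row=5; cleared 0 line(s) (total 0); column heights now [1 6 7 7 0], max=7
Drop 5: S rot2 at col 2 lands with bottom-row=7; cleared 0 line(s) (total 0); column heights now [1 6 8 9 9], max=9
Drop 6: J rot0 at col 2 lands with bottom-row=9; cleared 0 line(s) (total 0); column heights now [1 6 11 10 10], max=11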